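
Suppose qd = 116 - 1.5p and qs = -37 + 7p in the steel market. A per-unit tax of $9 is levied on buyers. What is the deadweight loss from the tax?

Deadweight loss = 1701/34

Pre-tax equilibrium: p* = 18, q* = 89.
Tax on buyers shifts demand to qd = 116 − 1.5(p + 9) = 102.5 - 1.5p.
102.5 - 1.5p = -37 + 7p gives seller price ps = 279/17; buyers pay pb = 279/17 + 9 = 432/17.
New quantity: q = 116 − 1.5(432/17) = 1324/17.
DWL = ½ × 9 × (89 − 1324/17) = 1701/34.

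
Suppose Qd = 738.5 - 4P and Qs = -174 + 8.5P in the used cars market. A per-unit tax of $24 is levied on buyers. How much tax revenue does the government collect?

Pre-tax equilibrium: P* = 73, Q* = 446.5.
Tax on buyers shifts demand to Qd = 738.5 − 4(P + 24) = 642.5 - 4P.
642.5 - 4P = -174 + 8.5P gives seller price Ps = 65.32; buyers pay Pb = 65.32 + 24 = 89.32.
New quantity: Q = 738.5 − 4(89.32) = 381.22.
Revenue = 24 × 381.22 = 9149.28.

Tax revenue = 9149.28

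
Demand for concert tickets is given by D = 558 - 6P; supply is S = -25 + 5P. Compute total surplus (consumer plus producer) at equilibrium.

Total surplus = 10560

Equilibrium: 558 - 6P = -25 + 5P gives P* = 53, Q* = 240.
Demand choke price: P = 93; supply starts at P = 5.
CS = ½(93 − 53)(240) = 4800; PS = ½(53 − 5)(240) = 5760.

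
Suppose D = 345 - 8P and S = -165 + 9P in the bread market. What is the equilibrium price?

Set D = S: 345 - 8P = -165 + 9P.
510 = 17P, so P* = 30.
Q* = 345 − 8(30) = 105.

P* = 30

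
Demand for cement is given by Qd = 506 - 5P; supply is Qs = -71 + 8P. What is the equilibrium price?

P* = 577/13

Set Qd = Qs: 506 - 5P = -71 + 8P.
577 = 13P, so P* = 577/13.
Q* = 506 − 5(577/13) = 3693/13.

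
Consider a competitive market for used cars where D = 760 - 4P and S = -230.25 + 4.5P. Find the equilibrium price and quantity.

P* = 116.5, Q* = 294

Set D = S: 760 - 4P = -230.25 + 4.5P.
990.25 = 8.5P, so P* = 116.5.
Q* = 760 − 4(116.5) = 294.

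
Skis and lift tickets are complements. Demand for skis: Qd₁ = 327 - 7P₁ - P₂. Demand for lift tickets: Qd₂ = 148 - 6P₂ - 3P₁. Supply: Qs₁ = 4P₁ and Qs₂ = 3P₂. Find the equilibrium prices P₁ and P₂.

P₁ = 2795/96, P₂ = 647/96

Market 1: 327 - 7P₁ - P₂ = 4P₁ → 11P₁ + P₂ = 327.
Market 2: 9P₂ + 3P₁ = 148.
Eliminating P₂: 9×(1) − 1×(2) gives 96P₁ = 2795, so P₁ = 2795/96.
Back-substitute into (2): P₂ = (148 − 3×2795/96) / 9 = 647/96.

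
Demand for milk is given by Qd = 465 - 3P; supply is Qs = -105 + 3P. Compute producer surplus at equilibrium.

Equilibrium: 465 - 3P = -105 + 3P gives P* = 95, Q* = 180.
Supply starts at P = 35 (where Qs = 0).
PS = ½(95 − 35)(180) = 5400.

Producer surplus = 5400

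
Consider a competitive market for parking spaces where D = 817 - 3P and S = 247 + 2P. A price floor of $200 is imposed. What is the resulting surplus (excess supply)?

Surplus = 430

Equilibrium price would be P* = 114, so the floor at 200 binds.
At P = 200: D = 217, S = 647.
Surplus = 647 − 217 = 430.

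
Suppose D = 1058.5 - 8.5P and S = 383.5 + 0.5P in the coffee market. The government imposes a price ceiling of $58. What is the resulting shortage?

Shortage = 153

Equilibrium price would be P* = 75, so the ceiling at 58 binds.
At P = 58: D = 1058.5 − 8.5(58) = 565.5, S = 383.5 + 0.5(58) = 412.5.
Shortage = 565.5 − 412.5 = 153.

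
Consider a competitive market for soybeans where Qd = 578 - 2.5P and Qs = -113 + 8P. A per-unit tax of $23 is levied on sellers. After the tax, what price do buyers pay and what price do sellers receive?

Pre-tax equilibrium: P* = 1382/21, Q* = 8683/21.
Tax on sellers shifts supply to Qs = -113 + 8(P − 23) = -297 + 8P.
578 - 2.5P = -297 + 8P gives buyer price Pb = 250/3; sellers receive Ps = 250/3 − 23 = 181/3.
New quantity: Q = 578 − 2.5(250/3) = 1109/3.

Buyers pay 250/3, sellers receive 181/3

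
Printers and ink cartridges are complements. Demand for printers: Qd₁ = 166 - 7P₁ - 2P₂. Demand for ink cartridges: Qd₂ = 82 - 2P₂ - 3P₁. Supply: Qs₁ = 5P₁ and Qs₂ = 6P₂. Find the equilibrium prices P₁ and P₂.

Market 1: 166 - 7P₁ - 2P₂ = 5P₁ → 12P₁ + 2P₂ = 166.
Market 2: 8P₂ + 3P₁ = 82.
Eliminating P₂: 8×(1) − 2×(2) gives 90P₁ = 1164, so P₁ = 194/15.
Back-substitute into (2): P₂ = (82 − 3×194/15) / 8 = 5.4.

P₁ = 194/15, P₂ = 5.4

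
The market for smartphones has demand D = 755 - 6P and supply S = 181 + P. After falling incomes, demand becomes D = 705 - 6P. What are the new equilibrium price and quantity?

P' = 524/7, Q' = 1791/7

Original equilibrium: P* = 82, Q* = 263.
New equilibrium: 705 - 6P = 181 + P, so 524 = 7P and P' = 524/7; Q' = 705 − 6(524/7) = 1791/7.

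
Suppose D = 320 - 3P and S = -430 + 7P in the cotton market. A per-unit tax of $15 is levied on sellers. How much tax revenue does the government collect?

Tax revenue = 952.5

Pre-tax equilibrium: P* = 75, Q* = 95.
Tax on sellers shifts supply to S = -430 + 7(P − 15) = -535 + 7P.
320 - 3P = -535 + 7P gives buyer price Pb = 85.5; sellers receive Ps = 85.5 − 15 = 70.5.
New quantity: Q = 320 − 3(85.5) = 63.5.
Revenue = 15 × 63.5 = 952.5.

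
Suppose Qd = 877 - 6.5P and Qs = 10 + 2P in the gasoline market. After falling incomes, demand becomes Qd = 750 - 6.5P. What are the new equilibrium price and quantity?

P' = 1480/17, Q' = 3130/17

Original equilibrium: P* = 102, Q* = 214.
New equilibrium: 750 - 6.5P = 10 + 2P, so 740 = 8.5P and P' = 1480/17; Q' = 750 − 6.5(1480/17) = 3130/17.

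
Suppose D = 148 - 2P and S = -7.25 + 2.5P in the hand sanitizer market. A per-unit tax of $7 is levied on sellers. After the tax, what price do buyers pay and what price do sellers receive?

Buyers pay 691/18, sellers receive 565/18

Pre-tax equilibrium: P* = 34.5, Q* = 79.
Tax on sellers shifts supply to S = -7.25 + 2.5(P − 7) = -24.75 + 2.5P.
148 - 2P = -24.75 + 2.5P gives buyer price Pb = 691/18; sellers receive Ps = 691/18 − 7 = 565/18.
New quantity: Q = 148 − 2(691/18) = 641/9.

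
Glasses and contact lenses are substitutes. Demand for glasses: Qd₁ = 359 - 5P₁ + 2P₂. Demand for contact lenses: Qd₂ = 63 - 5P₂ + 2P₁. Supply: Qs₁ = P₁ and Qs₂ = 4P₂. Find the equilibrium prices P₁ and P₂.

P₁ = 67.14, P₂ = 21.92

Market 1: 359 - 5P₁ + 2P₂ = P₁ → 6P₁ - 2P₂ = 359.
Market 2: 9P₂ - 2P₁ = 63.
Eliminating P₂: 9×(1) + 2×(2) gives 50P₁ = 3357, so P₁ = 67.14.
Back-substitute into (2): P₂ = (63 + 2×67.14) / 9 = 21.92.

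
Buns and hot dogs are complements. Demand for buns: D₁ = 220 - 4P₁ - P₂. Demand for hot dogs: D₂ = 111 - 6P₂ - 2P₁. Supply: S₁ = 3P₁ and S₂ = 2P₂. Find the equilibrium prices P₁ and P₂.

P₁ = 1649/54, P₂ = 337/54

Market 1: 220 - 4P₁ - P₂ = 3P₁ → 7P₁ + P₂ = 220.
Market 2: 8P₂ + 2P₁ = 111.
Eliminating P₂: 8×(1) − 1×(2) gives 54P₁ = 1649, so P₁ = 1649/54.
Back-substitute into (2): P₂ = (111 − 2×1649/54) / 8 = 337/54.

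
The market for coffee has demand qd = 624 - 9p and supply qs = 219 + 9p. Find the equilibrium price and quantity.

p* = 22.5, q* = 421.5

Set qd = qs: 624 - 9p = 219 + 9p.
405 = 18p, so p* = 22.5.
q* = 624 − 9(22.5) = 421.5.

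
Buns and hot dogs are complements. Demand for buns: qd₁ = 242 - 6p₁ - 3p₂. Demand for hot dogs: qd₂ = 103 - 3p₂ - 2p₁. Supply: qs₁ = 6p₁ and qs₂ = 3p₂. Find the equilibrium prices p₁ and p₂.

p₁ = 381/22, p₂ = 376/33

Market 1: 242 - 6p₁ - 3p₂ = 6p₁ → 12p₁ + 3p₂ = 242.
Market 2: 6p₂ + 2p₁ = 103.
Eliminating p₂: 6×(1) − 3×(2) gives 66p₁ = 1143, so p₁ = 381/22.
Back-substitute into (2): p₂ = (103 − 2×381/22) / 6 = 376/33.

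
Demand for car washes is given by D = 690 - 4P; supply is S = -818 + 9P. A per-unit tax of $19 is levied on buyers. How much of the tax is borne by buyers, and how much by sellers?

Buyers bear 171/13, sellers bear 76/13

Pre-tax equilibrium: P* = 116, Q* = 226.
Tax on buyers shifts demand to D = 690 − 4(P + 19) = 614 - 4P.
614 - 4P = -818 + 9P gives seller price Ps = 1432/13; buyers pay Pb = 1432/13 + 19 = 1679/13.
New quantity: Q = 690 − 4(1679/13) = 2254/13.
Buyer burden = 1679/13 − 116 = 171/13; seller burden = 116 − 1432/13 = 76/13.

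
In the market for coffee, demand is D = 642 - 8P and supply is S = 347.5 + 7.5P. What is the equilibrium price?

Set D = S: 642 - 8P = 347.5 + 7.5P.
294.5 = 15.5P, so P* = 19.
Q* = 642 − 8(19) = 490.

P* = 19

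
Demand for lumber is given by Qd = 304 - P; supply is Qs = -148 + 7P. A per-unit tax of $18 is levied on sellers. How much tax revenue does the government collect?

Pre-tax equilibrium: P* = 56.5, Q* = 247.5.
Tax on sellers shifts supply to Qs = -148 + 7(P − 18) = -274 + 7P.
304 - P = -274 + 7P gives buyer price Pb = 72.25; sellers receive Ps = 72.25 − 18 = 54.25.
New quantity: Q = 304 − 1(72.25) = 231.75.
Revenue = 18 × 231.75 = 4171.5.

Tax revenue = 4171.5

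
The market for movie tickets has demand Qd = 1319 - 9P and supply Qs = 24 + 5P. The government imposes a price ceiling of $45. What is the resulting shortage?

Shortage = 665

Equilibrium price would be P* = 92.5, so the ceiling at 45 binds.
At P = 45: Qd = 1319 − 9(45) = 914, Qs = 24 + 5(45) = 249.
Shortage = 914 − 249 = 665.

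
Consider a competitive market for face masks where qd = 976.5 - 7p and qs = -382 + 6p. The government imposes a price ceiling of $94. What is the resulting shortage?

Shortage = 136.5

Equilibrium price would be p* = 104.5, so the ceiling at 94 binds.
At p = 94: qd = 976.5 − 7(94) = 318.5, qs = -382 + 6(94) = 182.
Shortage = 318.5 − 182 = 136.5.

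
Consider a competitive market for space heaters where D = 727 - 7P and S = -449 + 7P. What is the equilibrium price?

P* = 84

Set D = S: 727 - 7P = -449 + 7P.
1176 = 14P, so P* = 84.
Q* = 727 − 7(84) = 139.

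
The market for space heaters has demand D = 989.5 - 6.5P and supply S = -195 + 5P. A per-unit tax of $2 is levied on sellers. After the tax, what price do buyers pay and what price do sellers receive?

Pre-tax equilibrium: P* = 103, Q* = 320.
Tax on sellers shifts supply to S = -195 + 5(P − 2) = -205 + 5P.
989.5 - 6.5P = -205 + 5P gives buyer price Pb = 2389/23; sellers receive Ps = 2389/23 − 2 = 2343/23.
New quantity: Q = 989.5 − 6.5(2389/23) = 7230/23.

Buyers pay 2389/23, sellers receive 2343/23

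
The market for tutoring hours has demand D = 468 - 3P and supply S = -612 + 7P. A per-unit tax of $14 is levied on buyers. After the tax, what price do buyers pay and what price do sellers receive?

Pre-tax equilibrium: P* = 108, Q* = 144.
Tax on buyers shifts demand to D = 468 − 3(P + 14) = 426 - 3P.
426 - 3P = -612 + 7P gives seller price Ps = 103.8; buyers pay Pb = 103.8 + 14 = 117.8.
New quantity: Q = 468 − 3(117.8) = 114.6.

Buyers pay $117.8, sellers receive $103.8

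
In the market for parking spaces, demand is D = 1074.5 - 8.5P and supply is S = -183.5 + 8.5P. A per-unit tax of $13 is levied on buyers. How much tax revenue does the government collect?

Pre-tax equilibrium: P* = 74, Q* = 445.5.
Tax on buyers shifts demand to D = 1074.5 − 8.5(P + 13) = 964 - 8.5P.
964 - 8.5P = -183.5 + 8.5P gives seller price Ps = 67.5; buyers pay Pb = 67.5 + 13 = 80.5.
New quantity: Q = 1074.5 − 8.5(80.5) = 390.25.
Revenue = 13 × 390.25 = 5073.25.

Tax revenue = 5073.25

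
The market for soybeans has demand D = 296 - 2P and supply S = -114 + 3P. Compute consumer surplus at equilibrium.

Consumer surplus = 4356

Equilibrium: 296 - 2P = -114 + 3P gives P* = 82, Q* = 132.
Demand choke price (D = 0): P = 148.
CS = ½(148 − 82)(132) = 4356.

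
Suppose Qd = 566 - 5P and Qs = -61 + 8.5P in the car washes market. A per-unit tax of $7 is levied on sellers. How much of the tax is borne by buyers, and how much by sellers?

Buyers bear 119/27, sellers bear 70/27

Pre-tax equilibrium: P* = 418/9, Q* = 3004/9.
Tax on sellers shifts supply to Qs = -61 + 8.5(P − 7) = -120.5 + 8.5P.
566 - 5P = -120.5 + 8.5P gives buyer price Pb = 1373/27; sellers receive Ps = 1373/27 − 7 = 1184/27.
New quantity: Q = 566 − 5(1373/27) = 8417/27.
Buyer burden = 1373/27 − 418/9 = 119/27; seller burden = 418/9 − 1184/27 = 70/27.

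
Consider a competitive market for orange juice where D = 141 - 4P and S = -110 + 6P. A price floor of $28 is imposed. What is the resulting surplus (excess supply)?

Equilibrium price would be P* = 25.1, so the floor at 28 binds.
At P = 28: D = 29, S = 58.
Surplus = 58 − 29 = 29.

Surplus = 29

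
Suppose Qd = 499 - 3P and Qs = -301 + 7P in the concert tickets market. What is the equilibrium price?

P* = 80

Set Qd = Qs: 499 - 3P = -301 + 7P.
800 = 10P, so P* = 80.
Q* = 499 − 3(80) = 259.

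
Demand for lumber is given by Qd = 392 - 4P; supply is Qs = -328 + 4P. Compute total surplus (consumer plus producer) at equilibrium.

Equilibrium: 392 - 4P = -328 + 4P gives P* = 90, Q* = 32.
Demand choke price: P = 98; supply starts at P = 82.
CS = ½(98 − 90)(32) = 128; PS = ½(90 − 82)(32) = 128.

Total surplus = 256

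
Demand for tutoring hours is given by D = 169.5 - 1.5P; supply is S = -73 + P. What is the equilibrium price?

Set D = S: 169.5 - 1.5P = -73 + P.
242.5 = 2.5P, so P* = 97.
Q* = 169.5 − 1.5(97) = 24.

P* = 97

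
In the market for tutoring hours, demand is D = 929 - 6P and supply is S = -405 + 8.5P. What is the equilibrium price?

P* = 92

Set D = S: 929 - 6P = -405 + 8.5P.
1334 = 14.5P, so P* = 92.
Q* = 929 − 6(92) = 377.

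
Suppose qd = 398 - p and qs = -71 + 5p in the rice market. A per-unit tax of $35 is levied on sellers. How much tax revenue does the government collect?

Pre-tax equilibrium: p* = 469/6, q* = 1919/6.
Tax on sellers shifts supply to qs = -71 + 5(p − 35) = -246 + 5p.
398 - p = -246 + 5p gives buyer price pb = 322/3; sellers receive ps = 322/3 − 35 = 217/3.
New quantity: q = 398 − 1(322/3) = 872/3.
Revenue = 35 × 872/3 = 30520/3.

Tax revenue = 30520/3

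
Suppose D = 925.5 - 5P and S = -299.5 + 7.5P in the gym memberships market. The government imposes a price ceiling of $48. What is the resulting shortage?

Shortage = 625

Equilibrium price would be P* = 98, so the ceiling at 48 binds.
At P = 48: D = 925.5 − 5(48) = 685.5, S = -299.5 + 7.5(48) = 60.5.
Shortage = 685.5 − 60.5 = 625.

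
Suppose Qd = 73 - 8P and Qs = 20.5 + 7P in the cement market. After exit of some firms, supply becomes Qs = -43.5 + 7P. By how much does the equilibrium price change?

ΔP = 64/15

Original equilibrium: P* = 3.5, Q* = 45.
New equilibrium: 73 - 8P = -43.5 + 7P, so 116.5 = 15P and P' = 233/30; Q' = 73 − 8(233/30) = 163/15.
Change in price: 233/30 − 3.5 = 64/15.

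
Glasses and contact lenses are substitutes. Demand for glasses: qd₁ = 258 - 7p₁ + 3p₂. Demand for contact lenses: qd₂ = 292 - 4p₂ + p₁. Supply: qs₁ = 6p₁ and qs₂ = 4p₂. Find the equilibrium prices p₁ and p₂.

Market 1: 258 - 7p₁ + 3p₂ = 6p₁ → 13p₁ - 3p₂ = 258.
Market 2: 8p₂ - p₁ = 292.
Eliminating p₂: 8×(1) + 3×(2) gives 101p₁ = 2940, so p₁ = 2940/101.
Back-substitute into (2): p₂ = (292 + 1×2940/101) / 8 = 4054/101.

p₁ = 2940/101, p₂ = 4054/101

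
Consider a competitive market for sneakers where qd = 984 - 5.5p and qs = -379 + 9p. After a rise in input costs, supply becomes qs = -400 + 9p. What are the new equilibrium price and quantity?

Original equilibrium: p* = 94, q* = 467.
New equilibrium: 984 - 5.5p = -400 + 9p, so 1384 = 14.5p and p' = 2768/29; q' = 984 − 5.5(2768/29) = 13312/29.

p' = 2768/29, q' = 13312/29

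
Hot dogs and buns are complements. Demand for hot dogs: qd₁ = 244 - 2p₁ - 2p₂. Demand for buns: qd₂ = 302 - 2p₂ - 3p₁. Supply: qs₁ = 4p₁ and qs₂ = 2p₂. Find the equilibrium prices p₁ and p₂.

p₁ = 62/3, p₂ = 60

Market 1: 244 - 2p₁ - 2p₂ = 4p₁ → 6p₁ + 2p₂ = 244.
Market 2: 4p₂ + 3p₁ = 302.
Eliminating p₂: 4×(1) − 2×(2) gives 18p₁ = 372, so p₁ = 62/3.
Back-substitute into (2): p₂ = (302 − 3×62/3) / 4 = 60.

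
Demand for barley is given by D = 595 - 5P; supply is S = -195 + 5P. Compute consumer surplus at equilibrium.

Equilibrium: 595 - 5P = -195 + 5P gives P* = 79, Q* = 200.
Demand choke price (D = 0): P = 119.
CS = ½(119 − 79)(200) = 4000.

Consumer surplus = 4000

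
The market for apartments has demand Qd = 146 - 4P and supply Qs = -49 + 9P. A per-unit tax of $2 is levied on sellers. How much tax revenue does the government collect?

Tax revenue = 2092/13

Pre-tax equilibrium: P* = 15, Q* = 86.
Tax on sellers shifts supply to Qs = -49 + 9(P − 2) = -67 + 9P.
146 - 4P = -67 + 9P gives buyer price Pb = 213/13; sellers receive Ps = 213/13 − 2 = 187/13.
New quantity: Q = 146 − 4(213/13) = 1046/13.
Revenue = 2 × 1046/13 = 2092/13.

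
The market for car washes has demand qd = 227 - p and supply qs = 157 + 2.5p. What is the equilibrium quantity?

Set qd = qs: 227 - p = 157 + 2.5p.
70 = 3.5p, so p* = 20.
q* = 227 − 1(20) = 207.

q* = 207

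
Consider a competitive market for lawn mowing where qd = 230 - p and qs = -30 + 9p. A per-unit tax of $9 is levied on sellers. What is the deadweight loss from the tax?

Deadweight loss = 36.45

Pre-tax equilibrium: p* = 26, q* = 204.
Tax on sellers shifts supply to qs = -30 + 9(p − 9) = -111 + 9p.
230 - p = -111 + 9p gives buyer price pb = 34.1; sellers receive ps = 34.1 − 9 = 25.1.
New quantity: q = 230 − 1(34.1) = 195.9.
DWL = ½ × 9 × (204 − 195.9) = 36.45.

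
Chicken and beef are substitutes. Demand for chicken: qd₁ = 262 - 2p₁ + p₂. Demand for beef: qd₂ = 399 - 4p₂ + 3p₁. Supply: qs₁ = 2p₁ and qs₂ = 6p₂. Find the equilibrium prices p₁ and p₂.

p₁ = 3019/37, p₂ = 2382/37

Market 1: 262 - 2p₁ + p₂ = 2p₁ → 4p₁ - p₂ = 262.
Market 2: 10p₂ - 3p₁ = 399.
Eliminating p₂: 10×(1) + 1×(2) gives 37p₁ = 3019, so p₁ = 3019/37.
Back-substitute into (2): p₂ = (399 + 3×3019/37) / 10 = 2382/37.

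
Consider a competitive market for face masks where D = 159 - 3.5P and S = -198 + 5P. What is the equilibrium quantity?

Set D = S: 159 - 3.5P = -198 + 5P.
357 = 8.5P, so P* = 42.
Q* = 159 − 3.5(42) = 12.

Q* = 12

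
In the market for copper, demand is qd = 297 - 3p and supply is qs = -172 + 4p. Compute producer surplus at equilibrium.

Producer surplus = 1152

Equilibrium: 297 - 3p = -172 + 4p gives p* = 67, q* = 96.
Supply starts at p = 43 (where qs = 0).
PS = ½(67 − 43)(96) = 1152.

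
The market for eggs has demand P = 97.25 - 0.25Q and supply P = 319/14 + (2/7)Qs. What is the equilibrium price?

Set the two price expressions equal: 97.25 - 0.25Q = 319/14 + (2/7)Q.
2085/28 = (15/28)Q, so Q* = 139.
P* = 97.25 − (0.25)(139) = 62.5.

P* = 62.5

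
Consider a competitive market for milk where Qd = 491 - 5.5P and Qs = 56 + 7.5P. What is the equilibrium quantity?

Set Qd = Qs: 491 - 5.5P = 56 + 7.5P.
435 = 13P, so P* = 435/13.
Q* = 491 − 5.5(435/13) = 7981/26.

Q* = 7981/26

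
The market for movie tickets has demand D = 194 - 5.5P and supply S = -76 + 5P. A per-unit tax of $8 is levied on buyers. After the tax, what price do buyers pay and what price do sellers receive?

Pre-tax equilibrium: P* = 180/7, Q* = 368/7.
Tax on buyers shifts demand to D = 194 − 5.5(P + 8) = 150 - 5.5P.
150 - 5.5P = -76 + 5P gives seller price Ps = 452/21; buyers pay Pb = 452/21 + 8 = 620/21.
New quantity: Q = 194 − 5.5(620/21) = 664/21.

Buyers pay 620/21, sellers receive 452/21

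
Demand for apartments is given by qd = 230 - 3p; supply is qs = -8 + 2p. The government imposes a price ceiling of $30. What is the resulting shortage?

Shortage = 88

Equilibrium price would be p* = 47.6, so the ceiling at 30 binds.
At p = 30: qd = 230 − 3(30) = 140, qs = -8 + 2(30) = 52.
Shortage = 140 − 52 = 88.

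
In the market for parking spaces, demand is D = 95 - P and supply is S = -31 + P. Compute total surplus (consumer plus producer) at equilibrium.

Total surplus = 1024

Equilibrium: 95 - P = -31 + P gives P* = 63, Q* = 32.
Demand choke price: P = 95; supply starts at P = 31.
CS = ½(95 − 63)(32) = 512; PS = ½(63 − 31)(32) = 512.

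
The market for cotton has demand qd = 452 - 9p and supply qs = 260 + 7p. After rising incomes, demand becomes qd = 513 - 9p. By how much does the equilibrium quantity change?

Δq = 26.6875

Original equilibrium: p* = 12, q* = 344.
New equilibrium: 513 - 9p = 260 + 7p, so 253 = 16p and p' = 15.8125; q' = 513 − 9(15.8125) = 370.6875.
Change in quantity: 370.6875 − 344 = 26.6875.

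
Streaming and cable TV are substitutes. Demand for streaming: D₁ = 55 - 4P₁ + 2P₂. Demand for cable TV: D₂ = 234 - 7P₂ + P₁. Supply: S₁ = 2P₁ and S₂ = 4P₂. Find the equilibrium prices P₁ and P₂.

Market 1: 55 - 4P₁ + 2P₂ = 2P₁ → 6P₁ - 2P₂ = 55.
Market 2: 11P₂ - P₁ = 234.
Eliminating P₂: 11×(1) + 2×(2) gives 64P₁ = 1073, so P₁ = 16.765625.
Back-substitute into (2): P₂ = (234 + 1×16.765625) / 11 = 22.796875.

P₁ = 16.765625, P₂ = 22.796875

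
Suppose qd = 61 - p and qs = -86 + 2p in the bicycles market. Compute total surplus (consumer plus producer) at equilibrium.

Equilibrium: 61 - p = -86 + 2p gives p* = 49, q* = 12.
Demand choke price: p = 61; supply starts at p = 43.
CS = ½(61 − 49)(12) = 72; PS = ½(49 − 43)(12) = 36.

Total surplus = 108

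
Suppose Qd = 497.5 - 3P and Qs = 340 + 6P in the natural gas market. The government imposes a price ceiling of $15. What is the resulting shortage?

Shortage = 22.5

Equilibrium price would be P* = 17.5, so the ceiling at 15 binds.
At P = 15: Qd = 497.5 − 3(15) = 452.5, Qs = 340 + 6(15) = 430.
Shortage = 452.5 − 430 = 22.5.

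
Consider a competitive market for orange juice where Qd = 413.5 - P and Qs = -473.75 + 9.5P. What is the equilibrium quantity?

Set Qd = Qs: 413.5 - P = -473.75 + 9.5P.
887.25 = 10.5P, so P* = 84.5.
Q* = 413.5 − 1(84.5) = 329.

Q* = 329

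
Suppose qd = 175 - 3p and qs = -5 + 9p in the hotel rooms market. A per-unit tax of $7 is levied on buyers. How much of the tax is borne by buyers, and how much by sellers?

Pre-tax equilibrium: p* = 15, q* = 130.
Tax on buyers shifts demand to qd = 175 − 3(p + 7) = 154 - 3p.
154 - 3p = -5 + 9p gives seller price ps = 13.25; buyers pay pb = 13.25 + 7 = 20.25.
New quantity: q = 175 − 3(20.25) = 114.25.
Buyer burden = 20.25 − 15 = 5.25; seller burden = 15 − 13.25 = 1.75.

Buyers bear $5.25, sellers bear $1.75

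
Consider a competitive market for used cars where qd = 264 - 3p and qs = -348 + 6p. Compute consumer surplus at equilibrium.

Consumer surplus = 600

Equilibrium: 264 - 3p = -348 + 6p gives p* = 68, q* = 60.
Demand choke price (qd = 0): p = 88.
CS = ½(88 − 68)(60) = 600.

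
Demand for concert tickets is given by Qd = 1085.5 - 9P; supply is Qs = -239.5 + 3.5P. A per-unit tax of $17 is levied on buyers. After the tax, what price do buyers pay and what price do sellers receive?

Pre-tax equilibrium: P* = 106, Q* = 131.5.
Tax on buyers shifts demand to Qd = 1085.5 − 9(P + 17) = 932.5 - 9P.
932.5 - 9P = -239.5 + 3.5P gives seller price Ps = 93.76; buyers pay Pb = 93.76 + 17 = 110.76.
New quantity: Q = 1085.5 − 9(110.76) = 88.66.

Buyers pay $110.76, sellers receive $93.76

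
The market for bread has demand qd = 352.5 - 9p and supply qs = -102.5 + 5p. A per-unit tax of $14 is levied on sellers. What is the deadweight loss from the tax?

Deadweight loss = 315

Pre-tax equilibrium: p* = 32.5, q* = 60.
Tax on sellers shifts supply to qs = -102.5 + 5(p − 14) = -172.5 + 5p.
352.5 - 9p = -172.5 + 5p gives buyer price pb = 37.5; sellers receive ps = 37.5 − 14 = 23.5.
New quantity: q = 352.5 − 9(37.5) = 15.
DWL = ½ × 14 × (60 − 15) = 315.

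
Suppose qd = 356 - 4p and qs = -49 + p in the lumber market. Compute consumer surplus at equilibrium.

Equilibrium: 356 - 4p = -49 + p gives p* = 81, q* = 32.
Demand choke price (qd = 0): p = 89.
CS = ½(89 − 81)(32) = 128.

Consumer surplus = 128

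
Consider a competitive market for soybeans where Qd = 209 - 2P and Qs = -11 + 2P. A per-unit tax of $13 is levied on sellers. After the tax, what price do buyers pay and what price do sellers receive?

Buyers pay $61.5, sellers receive $48.5

Pre-tax equilibrium: P* = 55, Q* = 99.
Tax on sellers shifts supply to Qs = -11 + 2(P − 13) = -37 + 2P.
209 - 2P = -37 + 2P gives buyer price Pb = 61.5; sellers receive Ps = 61.5 − 13 = 48.5.
New quantity: Q = 209 − 2(61.5) = 86.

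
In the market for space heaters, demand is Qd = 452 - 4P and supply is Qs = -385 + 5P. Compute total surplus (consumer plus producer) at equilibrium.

Total surplus = 1440

Equilibrium: 452 - 4P = -385 + 5P gives P* = 93, Q* = 80.
Demand choke price: P = 113; supply starts at P = 77.
CS = ½(113 − 93)(80) = 800; PS = ½(93 − 77)(80) = 640.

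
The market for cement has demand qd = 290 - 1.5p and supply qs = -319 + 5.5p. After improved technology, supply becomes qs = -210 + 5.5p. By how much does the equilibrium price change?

Original equilibrium: p* = 87, q* = 159.5.
New equilibrium: 290 - 1.5p = -210 + 5.5p, so 500 = 7p and p' = 500/7; q' = 290 − 1.5(500/7) = 1280/7.
Change in price: 500/7 − 87 = -109/7.

Δp = -109/7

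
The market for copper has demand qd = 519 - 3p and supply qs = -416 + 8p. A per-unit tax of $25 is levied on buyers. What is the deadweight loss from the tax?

Pre-tax equilibrium: p* = 85, q* = 264.
Tax on buyers shifts demand to qd = 519 − 3(p + 25) = 444 - 3p.
444 - 3p = -416 + 8p gives seller price ps = 860/11; buyers pay pb = 860/11 + 25 = 1135/11.
New quantity: q = 519 − 3(1135/11) = 2304/11.
DWL = ½ × 25 × (264 − 2304/11) = 7500/11.

Deadweight loss = 7500/11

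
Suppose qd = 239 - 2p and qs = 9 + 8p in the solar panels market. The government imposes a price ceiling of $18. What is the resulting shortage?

Shortage = 50

Equilibrium price would be p* = 23, so the ceiling at 18 binds.
At p = 18: qd = 239 − 2(18) = 203, qs = 9 + 8(18) = 153.
Shortage = 203 − 153 = 50.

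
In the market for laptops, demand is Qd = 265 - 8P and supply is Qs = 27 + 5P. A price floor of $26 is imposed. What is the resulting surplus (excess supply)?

Equilibrium price would be P* = 238/13, so the floor at 26 binds.
At P = 26: Qd = 57, Qs = 157.
Surplus = 157 − 57 = 100.

Surplus = 100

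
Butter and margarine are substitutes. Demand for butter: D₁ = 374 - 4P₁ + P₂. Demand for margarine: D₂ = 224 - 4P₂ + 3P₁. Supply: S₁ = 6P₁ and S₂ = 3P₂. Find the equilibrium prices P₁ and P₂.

Market 1: 374 - 4P₁ + P₂ = 6P₁ → 10P₁ - P₂ = 374.
Market 2: 7P₂ - 3P₁ = 224.
Eliminating P₂: 7×(1) + 1×(2) gives 67P₁ = 2842, so P₁ = 2842/67.
Back-substitute into (2): P₂ = (224 + 3×2842/67) / 7 = 3362/67.

P₁ = 2842/67, P₂ = 3362/67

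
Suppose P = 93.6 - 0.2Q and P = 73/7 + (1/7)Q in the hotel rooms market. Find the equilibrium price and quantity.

P* = 541/12, Q* = 2911/12

Set the two price expressions equal: 93.6 - 0.2Q = 73/7 + (1/7)Q.
2911/35 = (12/35)Q, so Q* = 2911/12.
P* = 93.6 − (0.2)(2911/12) = 541/12.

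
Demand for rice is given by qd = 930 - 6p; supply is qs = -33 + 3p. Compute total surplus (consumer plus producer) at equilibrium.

Equilibrium: 930 - 6p = -33 + 3p gives p* = 107, q* = 288.
Demand choke price: p = 155; supply starts at p = 11.
CS = ½(155 − 107)(288) = 6912; PS = ½(107 − 11)(288) = 13824.

Total surplus = 20736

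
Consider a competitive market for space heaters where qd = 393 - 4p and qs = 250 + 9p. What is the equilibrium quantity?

Set qd = qs: 393 - 4p = 250 + 9p.
143 = 13p, so p* = 11.
q* = 393 − 4(11) = 349.

q* = 349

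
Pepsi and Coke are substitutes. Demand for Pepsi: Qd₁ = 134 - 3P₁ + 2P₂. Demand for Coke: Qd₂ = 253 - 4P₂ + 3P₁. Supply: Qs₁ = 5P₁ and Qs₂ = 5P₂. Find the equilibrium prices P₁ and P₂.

P₁ = 856/33, P₂ = 1213/33

Market 1: 134 - 3P₁ + 2P₂ = 5P₁ → 8P₁ - 2P₂ = 134.
Market 2: 9P₂ - 3P₁ = 253.
Eliminating P₂: 9×(1) + 2×(2) gives 66P₁ = 1712, so P₁ = 856/33.
Back-substitute into (2): P₂ = (253 + 3×856/33) / 9 = 1213/33.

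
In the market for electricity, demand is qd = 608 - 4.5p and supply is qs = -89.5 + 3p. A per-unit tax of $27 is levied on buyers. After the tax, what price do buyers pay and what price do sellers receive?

Pre-tax equilibrium: p* = 93, q* = 189.5.
Tax on buyers shifts demand to qd = 608 − 4.5(p + 27) = 486.5 - 4.5p.
486.5 - 4.5p = -89.5 + 3p gives seller price ps = 76.8; buyers pay pb = 76.8 + 27 = 103.8.
New quantity: q = 608 − 4.5(103.8) = 140.9.

Buyers pay $103.8, sellers receive $76.8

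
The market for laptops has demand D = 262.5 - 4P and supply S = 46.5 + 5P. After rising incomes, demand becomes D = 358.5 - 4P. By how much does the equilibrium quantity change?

Original equilibrium: P* = 24, Q* = 166.5.
New equilibrium: 358.5 - 4P = 46.5 + 5P, so 312 = 9P and P' = 104/3; Q' = 358.5 − 4(104/3) = 1319/6.
Change in quantity: 1319/6 − 166.5 = 160/3.

ΔQ = 160/3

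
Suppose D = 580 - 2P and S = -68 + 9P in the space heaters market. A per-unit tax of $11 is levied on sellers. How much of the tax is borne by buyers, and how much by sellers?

Buyers bear $9, sellers bear $2

Pre-tax equilibrium: P* = 648/11, Q* = 5084/11.
Tax on sellers shifts supply to S = -68 + 9(P − 11) = -167 + 9P.
580 - 2P = -167 + 9P gives buyer price Pb = 747/11; sellers receive Ps = 747/11 − 11 = 626/11.
New quantity: Q = 580 − 2(747/11) = 4886/11.
Buyer burden = 747/11 − 648/11 = 9; seller burden = 648/11 − 626/11 = 2.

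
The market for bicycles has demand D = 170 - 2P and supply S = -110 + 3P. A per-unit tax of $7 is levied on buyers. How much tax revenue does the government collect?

Tax revenue = 347.2

Pre-tax equilibrium: P* = 56, Q* = 58.
Tax on buyers shifts demand to D = 170 − 2(P + 7) = 156 - 2P.
156 - 2P = -110 + 3P gives seller price Ps = 53.2; buyers pay Pb = 53.2 + 7 = 60.2.
New quantity: Q = 170 − 2(60.2) = 49.6.
Revenue = 7 × 49.6 = 347.2.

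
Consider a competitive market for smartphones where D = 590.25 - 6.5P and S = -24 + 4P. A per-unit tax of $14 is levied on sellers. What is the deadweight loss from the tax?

Deadweight loss = 728/3

Pre-tax equilibrium: P* = 58.5, Q* = 210.
Tax on sellers shifts supply to S = -24 + 4(P − 14) = -80 + 4P.
590.25 - 6.5P = -80 + 4P gives buyer price Pb = 383/6; sellers receive Ps = 383/6 − 14 = 299/6.
New quantity: Q = 590.25 − 6.5(383/6) = 526/3.
DWL = ½ × 14 × (210 − 526/3) = 728/3.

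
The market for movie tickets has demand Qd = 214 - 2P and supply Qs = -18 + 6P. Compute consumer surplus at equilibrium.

Equilibrium: 214 - 2P = -18 + 6P gives P* = 29, Q* = 156.
Demand choke price (Qd = 0): P = 107.
CS = ½(107 − 29)(156) = 6084.

Consumer surplus = 6084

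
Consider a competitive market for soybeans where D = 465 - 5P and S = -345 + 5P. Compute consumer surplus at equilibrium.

Consumer surplus = 360

Equilibrium: 465 - 5P = -345 + 5P gives P* = 81, Q* = 60.
Demand choke price (D = 0): P = 93.
CS = ½(93 − 81)(60) = 360.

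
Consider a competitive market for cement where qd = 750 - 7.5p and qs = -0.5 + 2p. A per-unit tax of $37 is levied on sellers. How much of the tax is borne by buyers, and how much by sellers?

Buyers bear 148/19, sellers bear 555/19

Pre-tax equilibrium: p* = 79, q* = 157.5.
Tax on sellers shifts supply to qs = -0.5 + 2(p − 37) = -74.5 + 2p.
750 - 7.5p = -74.5 + 2p gives buyer price pb = 1649/19; sellers receive ps = 1649/19 − 37 = 946/19.
New quantity: q = 750 − 7.5(1649/19) = 3765/38.
Buyer burden = 1649/19 − 79 = 148/19; seller burden = 79 − 946/19 = 555/19.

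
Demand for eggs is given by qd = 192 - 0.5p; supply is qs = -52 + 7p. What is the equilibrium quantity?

q* = 2636/15

Set qd = qs: 192 - 0.5p = -52 + 7p.
244 = 7.5p, so p* = 488/15.
q* = 192 − 0.5(488/15) = 2636/15.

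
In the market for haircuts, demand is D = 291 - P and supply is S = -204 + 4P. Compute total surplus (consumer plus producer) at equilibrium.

Total surplus = 23040

Equilibrium: 291 - P = -204 + 4P gives P* = 99, Q* = 192.
Demand choke price: P = 291; supply starts at P = 51.
CS = ½(291 − 99)(192) = 18432; PS = ½(99 − 51)(192) = 4608.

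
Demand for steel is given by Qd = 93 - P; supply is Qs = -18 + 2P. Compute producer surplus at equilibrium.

Equilibrium: 93 - P = -18 + 2P gives P* = 37, Q* = 56.
Supply starts at P = 9 (where Qs = 0).
PS = ½(37 − 9)(56) = 784.

Producer surplus = 784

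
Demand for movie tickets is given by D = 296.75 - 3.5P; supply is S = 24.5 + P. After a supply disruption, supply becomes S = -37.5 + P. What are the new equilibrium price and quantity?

P' = 1337/18, Q' = 331/9

Original equilibrium: P* = 60.5, Q* = 85.
New equilibrium: 296.75 - 3.5P = -37.5 + P, so 334.25 = 4.5P and P' = 1337/18; Q' = 296.75 − 3.5(1337/18) = 331/9.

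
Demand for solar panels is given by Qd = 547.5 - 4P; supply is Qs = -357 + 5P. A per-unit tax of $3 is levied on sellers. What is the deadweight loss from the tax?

Deadweight loss = 10

Pre-tax equilibrium: P* = 100.5, Q* = 145.5.
Tax on sellers shifts supply to Qs = -357 + 5(P − 3) = -372 + 5P.
547.5 - 4P = -372 + 5P gives buyer price Pb = 613/6; sellers receive Ps = 613/6 − 3 = 595/6.
New quantity: Q = 547.5 − 4(613/6) = 833/6.
DWL = ½ × 3 × (145.5 − 833/6) = 10.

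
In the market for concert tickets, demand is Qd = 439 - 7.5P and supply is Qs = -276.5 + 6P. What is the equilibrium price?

Set Qd = Qs: 439 - 7.5P = -276.5 + 6P.
715.5 = 13.5P, so P* = 53.
Q* = 439 − 7.5(53) = 41.5.

P* = 53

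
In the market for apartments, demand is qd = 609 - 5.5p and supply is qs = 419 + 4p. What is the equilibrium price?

Set qd = qs: 609 - 5.5p = 419 + 4p.
190 = 9.5p, so p* = 20.
q* = 609 − 5.5(20) = 499.

p* = 20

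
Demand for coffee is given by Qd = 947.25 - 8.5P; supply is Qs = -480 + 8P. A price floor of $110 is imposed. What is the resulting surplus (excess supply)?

Surplus = 387.75

Equilibrium price would be P* = 86.5, so the floor at 110 binds.
At P = 110: Qd = 12.25, Qs = 400.
Surplus = 400 − 12.25 = 387.75.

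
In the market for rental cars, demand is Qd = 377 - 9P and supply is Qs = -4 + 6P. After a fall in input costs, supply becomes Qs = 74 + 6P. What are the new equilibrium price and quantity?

Original equilibrium: P* = 25.4, Q* = 148.4.
New equilibrium: 377 - 9P = 74 + 6P, so 303 = 15P and P' = 20.2; Q' = 377 − 9(20.2) = 195.2.

P' = 20.2, Q' = 195.2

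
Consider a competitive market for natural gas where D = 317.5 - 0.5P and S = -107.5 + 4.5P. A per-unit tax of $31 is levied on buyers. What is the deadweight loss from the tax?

Deadweight loss = 216.225

Pre-tax equilibrium: P* = 85, Q* = 275.
Tax on buyers shifts demand to D = 317.5 − 0.5(P + 31) = 302 - 0.5P.
302 - 0.5P = -107.5 + 4.5P gives seller price Ps = 81.9; buyers pay Pb = 81.9 + 31 = 112.9.
New quantity: Q = 317.5 − 0.5(112.9) = 261.05.
DWL = ½ × 31 × (275 − 261.05) = 216.225.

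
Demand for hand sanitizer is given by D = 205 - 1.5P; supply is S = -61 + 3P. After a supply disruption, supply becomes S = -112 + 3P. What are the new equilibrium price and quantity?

P' = 634/9, Q' = 298/3

Original equilibrium: P* = 532/9, Q* = 349/3.
New equilibrium: 205 - 1.5P = -112 + 3P, so 317 = 4.5P and P' = 634/9; Q' = 205 − 1.5(634/9) = 298/3.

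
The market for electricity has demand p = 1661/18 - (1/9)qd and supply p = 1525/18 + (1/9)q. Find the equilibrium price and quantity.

p* = 88.5, q* = 34

Set the two price expressions equal: 1661/18 - (1/9)q = 1525/18 + (1/9)q.
68/9 = (2/9)q, so q* = 34.
p* = 1661/18 − (1/9)(34) = 88.5.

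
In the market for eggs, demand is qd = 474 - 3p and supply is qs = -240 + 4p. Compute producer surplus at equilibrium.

Producer surplus = 3528

Equilibrium: 474 - 3p = -240 + 4p gives p* = 102, q* = 168.
Supply starts at p = 60 (where qs = 0).
PS = ½(102 − 60)(168) = 3528.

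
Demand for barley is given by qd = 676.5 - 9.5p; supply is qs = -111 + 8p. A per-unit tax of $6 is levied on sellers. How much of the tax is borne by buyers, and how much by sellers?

Pre-tax equilibrium: p* = 45, q* = 249.
Tax on sellers shifts supply to qs = -111 + 8(p − 6) = -159 + 8p.
676.5 - 9.5p = -159 + 8p gives buyer price pb = 1671/35; sellers receive ps = 1671/35 − 6 = 1461/35.
New quantity: q = 676.5 − 9.5(1671/35) = 7803/35.
Buyer burden = 1671/35 − 45 = 96/35; seller burden = 45 − 1461/35 = 114/35.

Buyers bear 96/35, sellers bear 114/35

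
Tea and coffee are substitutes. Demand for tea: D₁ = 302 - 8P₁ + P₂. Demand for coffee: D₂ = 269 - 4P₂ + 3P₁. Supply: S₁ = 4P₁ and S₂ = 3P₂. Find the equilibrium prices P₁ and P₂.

P₁ = 2383/81, P₂ = 1378/27

Market 1: 302 - 8P₁ + P₂ = 4P₁ → 12P₁ - P₂ = 302.
Market 2: 7P₂ - 3P₁ = 269.
Eliminating P₂: 7×(1) + 1×(2) gives 81P₁ = 2383, so P₁ = 2383/81.
Back-substitute into (2): P₂ = (269 + 3×2383/81) / 7 = 1378/27.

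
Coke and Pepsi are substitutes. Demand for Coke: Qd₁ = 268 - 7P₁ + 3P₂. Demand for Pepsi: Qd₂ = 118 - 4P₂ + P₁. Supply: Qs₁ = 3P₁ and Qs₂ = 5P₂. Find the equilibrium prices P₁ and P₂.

P₁ = 922/29, P₂ = 1448/87

Market 1: 268 - 7P₁ + 3P₂ = 3P₁ → 10P₁ - 3P₂ = 268.
Market 2: 9P₂ - P₁ = 118.
Eliminating P₂: 9×(1) + 3×(2) gives 87P₁ = 2766, so P₁ = 922/29.
Back-substitute into (2): P₂ = (118 + 1×922/29) / 9 = 1448/87.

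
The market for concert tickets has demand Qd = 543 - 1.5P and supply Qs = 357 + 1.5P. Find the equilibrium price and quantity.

P* = 62, Q* = 450

Set Qd = Qs: 543 - 1.5P = 357 + 1.5P.
186 = 3P, so P* = 62.
Q* = 543 − 1.5(62) = 450.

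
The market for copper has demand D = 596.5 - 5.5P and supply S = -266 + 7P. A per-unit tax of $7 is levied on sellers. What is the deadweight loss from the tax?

Pre-tax equilibrium: P* = 69, Q* = 217.
Tax on sellers shifts supply to S = -266 + 7(P − 7) = -315 + 7P.
596.5 - 5.5P = -315 + 7P gives buyer price Pb = 72.92; sellers receive Ps = 72.92 − 7 = 65.92.
New quantity: Q = 596.5 − 5.5(72.92) = 195.44.
DWL = ½ × 7 × (217 − 195.44) = 75.46.

Deadweight loss = 75.46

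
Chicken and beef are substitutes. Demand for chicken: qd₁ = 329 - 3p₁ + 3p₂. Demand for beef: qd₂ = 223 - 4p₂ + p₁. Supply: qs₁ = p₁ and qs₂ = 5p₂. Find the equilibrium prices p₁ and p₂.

Market 1: 329 - 3p₁ + 3p₂ = p₁ → 4p₁ - 3p₂ = 329.
Market 2: 9p₂ - p₁ = 223.
Eliminating p₂: 9×(1) + 3×(2) gives 33p₁ = 3630, so p₁ = 110.
Back-substitute into (2): p₂ = (223 + 1×110) / 9 = 37.

p₁ = 110, p₂ = 37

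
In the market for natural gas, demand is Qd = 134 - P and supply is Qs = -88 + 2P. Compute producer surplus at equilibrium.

Producer surplus = 900

Equilibrium: 134 - P = -88 + 2P gives P* = 74, Q* = 60.
Supply starts at P = 44 (where Qs = 0).
PS = ½(74 − 44)(60) = 900.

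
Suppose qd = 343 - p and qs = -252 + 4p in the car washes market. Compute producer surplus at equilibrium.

Producer surplus = 6272

Equilibrium: 343 - p = -252 + 4p gives p* = 119, q* = 224.
Supply starts at p = 63 (where qs = 0).
PS = ½(119 − 63)(224) = 6272.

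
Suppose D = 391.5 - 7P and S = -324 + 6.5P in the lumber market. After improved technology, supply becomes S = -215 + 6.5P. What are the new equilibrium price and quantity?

Original equilibrium: P* = 53, Q* = 20.5.
New equilibrium: 391.5 - 7P = -215 + 6.5P, so 606.5 = 13.5P and P' = 1213/27; Q' = 391.5 − 7(1213/27) = 4159/54.

P' = 1213/27, Q' = 4159/54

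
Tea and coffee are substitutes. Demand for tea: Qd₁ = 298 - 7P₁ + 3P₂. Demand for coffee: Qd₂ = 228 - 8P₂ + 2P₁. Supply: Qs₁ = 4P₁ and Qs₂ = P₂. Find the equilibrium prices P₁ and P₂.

P₁ = 1122/31, P₂ = 3104/93

Market 1: 298 - 7P₁ + 3P₂ = 4P₁ → 11P₁ - 3P₂ = 298.
Market 2: 9P₂ - 2P₁ = 228.
Eliminating P₂: 9×(1) + 3×(2) gives 93P₁ = 3366, so P₁ = 1122/31.
Back-substitute into (2): P₂ = (228 + 2×1122/31) / 9 = 3104/93.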